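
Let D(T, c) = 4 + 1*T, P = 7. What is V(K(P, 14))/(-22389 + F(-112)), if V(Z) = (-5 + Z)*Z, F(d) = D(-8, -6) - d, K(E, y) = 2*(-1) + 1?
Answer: -2/7427 ≈ -0.00026929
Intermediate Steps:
D(T, c) = 4 + T
K(E, y) = -1 (K(E, y) = -2 + 1 = -1)
F(d) = -4 - d (F(d) = (4 - 8) - d = -4 - d)
V(Z) = Z*(-5 + Z)
V(K(P, 14))/(-22389 + F(-112)) = (-(-5 - 1))/(-22389 + (-4 - 1*(-112))) = (-1*(-6))/(-22389 + (-4 + 112)) = 6/(-22389 + 108) = 6/(-22281) = 6*(-1/22281) = -2/7427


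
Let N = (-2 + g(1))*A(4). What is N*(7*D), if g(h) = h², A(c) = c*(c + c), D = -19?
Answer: 4256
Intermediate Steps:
A(c) = 2*c² (A(c) = c*(2*c) = 2*c²)
N = -32 (N = (-2 + 1²)*(2*4²) = (-2 + 1)*(2*16) = -1*32 = -32)
N*(7*D) = -224*(-19) = -32*(-133) = 4256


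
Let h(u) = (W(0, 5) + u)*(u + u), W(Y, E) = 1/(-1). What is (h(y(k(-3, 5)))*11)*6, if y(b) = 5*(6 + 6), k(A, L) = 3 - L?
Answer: 467280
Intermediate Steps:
W(Y, E) = -1
y(b) = 60 (y(b) = 5*12 = 60)
h(u) = 2*u*(-1 + u) (h(u) = (-1 + u)*(u + u) = (-1 + u)*(2*u) = 2*u*(-1 + u))
(h(y(k(-3, 5)))*11)*6 = ((2*60*(-1 + 60))*11)*6 = ((2*60*59)*11)*6 = (7080*11)*6 = 77880*6 = 467280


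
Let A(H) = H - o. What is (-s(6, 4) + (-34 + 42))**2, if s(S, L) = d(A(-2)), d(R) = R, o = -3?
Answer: 49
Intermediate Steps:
A(H) = 3 + H (A(H) = H - 1*(-3) = H + 3 = 3 + H)
s(S, L) = 1 (s(S, L) = 3 - 2 = 1)
(-s(6, 4) + (-34 + 42))**2 = (-1*1 + (-34 + 42))**2 = (-1 + 8)**2 = 7**2 = 49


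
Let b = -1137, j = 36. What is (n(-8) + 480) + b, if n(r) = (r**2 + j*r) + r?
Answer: -889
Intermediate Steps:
n(r) = r**2 + 37*r (n(r) = (r**2 + 36*r) + r = r**2 + 37*r)
(n(-8) + 480) + b = (-8*(37 - 8) + 480) - 1137 = (-8*29 + 480) - 1137 = (-232 + 480) - 1137 = 248 - 1137 = -889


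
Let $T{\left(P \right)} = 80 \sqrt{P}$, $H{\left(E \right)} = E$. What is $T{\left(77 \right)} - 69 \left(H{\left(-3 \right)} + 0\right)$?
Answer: $207 + 80 \sqrt{77} \approx 909.0$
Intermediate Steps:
$T{\left(77 \right)} - 69 \left(H{\left(-3 \right)} + 0\right) = 80 \sqrt{77} - 69 \left(-3 + 0\right) = 80 \sqrt{77} - 69 \left(-3\right) = 80 \sqrt{77} - -207 = 80 \sqrt{77} + 207 = 207 + 80 \sqrt{77}$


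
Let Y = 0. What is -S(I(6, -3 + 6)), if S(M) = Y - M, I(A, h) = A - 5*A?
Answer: -24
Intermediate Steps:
I(A, h) = -4*A
S(M) = -M (S(M) = 0 - M = -M)
-S(I(6, -3 + 6)) = -(-1)*(-4*6) = -(-1)*(-24) = -1*24 = -24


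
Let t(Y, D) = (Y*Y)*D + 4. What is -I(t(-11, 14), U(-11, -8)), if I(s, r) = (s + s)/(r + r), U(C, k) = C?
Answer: 1698/11 ≈ 154.36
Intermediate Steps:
t(Y, D) = 4 + D*Y² (t(Y, D) = Y²*D + 4 = D*Y² + 4 = 4 + D*Y²)
I(s, r) = s/r (I(s, r) = (2*s)/((2*r)) = (2*s)*(1/(2*r)) = s/r)
-I(t(-11, 14), U(-11, -8)) = -(4 + 14*(-11)²)/(-11) = -(4 + 14*121)*(-1)/11 = -(4 + 1694)*(-1)/11 = -1698*(-1)/11 = -1*(-1698/11) = 1698/11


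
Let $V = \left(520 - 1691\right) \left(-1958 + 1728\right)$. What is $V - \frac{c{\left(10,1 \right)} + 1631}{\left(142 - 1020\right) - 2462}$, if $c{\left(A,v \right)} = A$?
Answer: $\frac{899563841}{3340} \approx 2.6933 \cdot 10^{5}$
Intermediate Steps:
$V = 269330$ ($V = \left(-1171\right) \left(-230\right) = 269330$)
$V - \frac{c{\left(10,1 \right)} + 1631}{\left(142 - 1020\right) - 2462} = 269330 - \frac{10 + 1631}{\left(142 - 1020\right) - 2462} = 269330 - \frac{1641}{\left(142 - 1020\right) - 2462} = 269330 - \frac{1641}{-878 - 2462} = 269330 - \frac{1641}{-3340} = 269330 - 1641 \left(- \frac{1}{3340}\right) = 269330 - - \frac{1641}{3340} = 269330 + \frac{1641}{3340} = \frac{899563841}{3340}$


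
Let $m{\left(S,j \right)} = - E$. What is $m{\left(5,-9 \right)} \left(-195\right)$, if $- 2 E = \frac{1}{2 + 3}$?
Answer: $- \frac{39}{2} \approx -19.5$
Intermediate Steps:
$E = - \frac{1}{10}$ ($E = - \frac{1}{2 \left(2 + 3\right)} = - \frac{1}{2 \cdot 5} = \left(- \frac{1}{2}\right) \frac{1}{5} = - \frac{1}{10} \approx -0.1$)
$m{\left(S,j \right)} = \frac{1}{10}$ ($m{\left(S,j \right)} = \left(-1\right) \left(- \frac{1}{10}\right) = \frac{1}{10}$)
$m{\left(5,-9 \right)} \left(-195\right) = \frac{1}{10} \left(-195\right) = - \frac{39}{2}$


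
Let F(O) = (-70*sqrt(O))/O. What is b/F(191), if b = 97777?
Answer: -97777*sqrt(191)/70 ≈ -19304.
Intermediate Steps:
F(O) = -70/sqrt(O)
b/F(191) = 97777/((-70*sqrt(191)/191)) = 97777*(-sqrt(191)/70) = -97777*sqrt(191)/70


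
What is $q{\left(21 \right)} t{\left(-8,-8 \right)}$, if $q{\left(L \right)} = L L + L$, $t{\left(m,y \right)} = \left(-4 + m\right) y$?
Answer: $44352$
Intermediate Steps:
$t{\left(m,y \right)} = y \left(-4 + m\right)$
$q{\left(L \right)} = L + L^{2}$ ($q{\left(L \right)} = L^{2} + L = L + L^{2}$)
$q{\left(21 \right)} t{\left(-8,-8 \right)} = 21 \left(1 + 21\right) \left(- 8 \left(-4 - 8\right)\right) = 21 \cdot 22 \left(\left(-8\right) \left(-12\right)\right) = 462 \cdot 96 = 44352$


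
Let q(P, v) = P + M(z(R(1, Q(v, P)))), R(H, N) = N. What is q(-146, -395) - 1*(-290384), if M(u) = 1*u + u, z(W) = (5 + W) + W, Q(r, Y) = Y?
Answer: 289664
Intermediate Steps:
z(W) = 5 + 2*W
M(u) = 2*u (M(u) = u + u = 2*u)
q(P, v) = 10 + 5*P (q(P, v) = P + 2*(5 + 2*P) = P + (10 + 4*P) = 10 + 5*P)
q(-146, -395) - 1*(-290384) = (10 + 5*(-146)) - 1*(-290384) = (10 - 730) + 290384 = -720 + 290384 = 289664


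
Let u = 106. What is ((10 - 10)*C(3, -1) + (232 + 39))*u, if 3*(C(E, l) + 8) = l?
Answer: 28726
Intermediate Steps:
C(E, l) = -8 + l/3
((10 - 10)*C(3, -1) + (232 + 39))*u = ((10 - 10)*(-8 + (1/3)*(-1)) + (232 + 39))*106 = (0*(-8 - 1/3) + 271)*106 = (0*(-25/3) + 271)*106 = (0 + 271)*106 = 271*106 = 28726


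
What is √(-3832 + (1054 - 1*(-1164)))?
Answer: I*√1614 ≈ 40.175*I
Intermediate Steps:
√(-3832 + (1054 - 1*(-1164))) = √(-3832 + (1054 + 1164)) = √(-3832 + 2218) = √(-1614) = I*√1614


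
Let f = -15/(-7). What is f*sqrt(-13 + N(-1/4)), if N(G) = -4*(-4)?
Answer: 15*sqrt(3)/7 ≈ 3.7115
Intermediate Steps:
f = 15/7 (f = -15*(-1/7) = 15/7 ≈ 2.1429)
N(G) = 16
f*sqrt(-13 + N(-1/4)) = 15*sqrt(-13 + 16)/7 = 15*sqrt(3)/7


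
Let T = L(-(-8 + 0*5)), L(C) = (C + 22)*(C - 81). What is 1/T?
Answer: -1/2190 ≈ -0.00045662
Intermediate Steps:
L(C) = (-81 + C)*(22 + C) (L(C) = (22 + C)*(-81 + C) = (-81 + C)*(22 + C))
T = -2190 (T = -1782 + (-(-8 + 0*5))**2 - (-59)*(-8 + 0*5) = -1782 + (-(-8 + 0))**2 - (-59)*(-8 + 0) = -1782 + (-1*(-8))**2 - (-59)*(-8) = -1782 + 8**2 - 59*8 = -1782 + 64 - 472 = -2190)
1/T = 1/(-2190) = -1/2190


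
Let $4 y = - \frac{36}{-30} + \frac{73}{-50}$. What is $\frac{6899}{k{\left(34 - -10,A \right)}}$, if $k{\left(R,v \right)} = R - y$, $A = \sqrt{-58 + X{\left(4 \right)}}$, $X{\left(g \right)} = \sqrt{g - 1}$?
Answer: $\frac{1379800}{8813} \approx 156.56$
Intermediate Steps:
$X{\left(g \right)} = \sqrt{-1 + g}$
$y = - \frac{13}{200}$ ($y = \frac{- \frac{36}{-30} + \frac{73}{-50}}{4} = \frac{\left(-36\right) \left(- \frac{1}{30}\right) + 73 \left(- \frac{1}{50}\right)}{4} = \frac{\frac{6}{5} - \frac{73}{50}}{4} = \frac{1}{4} \left(- \frac{13}{50}\right) = - \frac{13}{200} \approx -0.065$)
$A = \sqrt{-58 + \sqrt{3}}$ ($A = \sqrt{-58 + \sqrt{-1 + 4}} = \sqrt{-58 + \sqrt{3}} \approx 7.5012 i$)
$k{\left(R,v \right)} = \frac{13}{200} + R$ ($k{\left(R,v \right)} = R - - \frac{13}{200} = R + \frac{13}{200} = \frac{13}{200} + R$)
$\frac{6899}{k{\left(34 - -10,A \right)}} = \frac{6899}{\frac{13}{200} + \left(34 - -10\right)} = \frac{6899}{\frac{13}{200} + \left(34 + 10\right)} = \frac{6899}{\frac{13}{200} + 44} = \frac{6899}{\frac{8813}{200}} = 6899 \cdot \frac{200}{8813} = \frac{1379800}{8813}$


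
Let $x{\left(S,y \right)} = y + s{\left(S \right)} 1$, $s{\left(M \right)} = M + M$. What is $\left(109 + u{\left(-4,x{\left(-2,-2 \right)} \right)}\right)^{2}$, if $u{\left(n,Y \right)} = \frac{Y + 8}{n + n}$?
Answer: $\frac{189225}{16} \approx 11827.0$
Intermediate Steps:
$s{\left(M \right)} = 2 M$
$x{\left(S,y \right)} = y + 2 S$ ($x{\left(S,y \right)} = y + 2 S 1 = y + 2 S$)
$u{\left(n,Y \right)} = \frac{8 + Y}{2 n}$
$\left(109 + u{\left(-4,x{\left(-2,-2 \right)} \right)}\right)^{2} = \left(109 + \frac{8 + \left(-2 + 2 \left(-2\right)\right)}{2 \left(-4\right)}\right)^{2} = \left(109 + \frac{1}{2} \left(- \frac{1}{4}\right) \left(8 - 6\right)\right)^{2} = \left(109 + \frac{1}{2} \left(- \frac{1}{4}\right) 2\right)^{2} = \left(109 - \frac{1}{4}\right)^{2} = \left(\frac{435}{4}\right)^{2} = \frac{189225}{16}$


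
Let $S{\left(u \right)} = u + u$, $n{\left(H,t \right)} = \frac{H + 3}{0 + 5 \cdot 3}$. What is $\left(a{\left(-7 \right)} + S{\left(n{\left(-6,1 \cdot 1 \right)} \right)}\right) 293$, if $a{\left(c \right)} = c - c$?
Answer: $- \frac{586}{5} \approx -117.2$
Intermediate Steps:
$a{\left(c \right)} = 0$
$n{\left(H,t \right)} = \frac{1}{5} + \frac{H}{15}$ ($n{\left(H,t \right)} = \frac{3 + H}{0 + 15} = \frac{3 + H}{15} = \left(3 + H\right) \frac{1}{15} = \frac{1}{5} + \frac{H}{15}$)
$S{\left(u \right)} = 2 u$
$\left(a{\left(-7 \right)} + S{\left(n{\left(-6,1 \cdot 1 \right)} \right)}\right) 293 = \left(0 + 2 \left(\frac{1}{5} + \frac{1}{15} \left(-6\right)\right)\right) 293 = \left(0 + 2 \left(\frac{1}{5} - \frac{2}{5}\right)\right) 293 = \left(0 + 2 \left(- \frac{1}{5}\right)\right) 293 = \left(0 - \frac{2}{5}\right) 293 = \left(- \frac{2}{5}\right) 293 = - \frac{586}{5}$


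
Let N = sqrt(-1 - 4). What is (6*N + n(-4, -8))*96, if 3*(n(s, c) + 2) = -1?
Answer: -224 + 576*I*sqrt(5) ≈ -224.0 + 1288.0*I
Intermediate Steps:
N = I*sqrt(5) (N = sqrt(-5) = I*sqrt(5) ≈ 2.2361*I)
n(s, c) = -7/3 (n(s, c) = -2 + (1/3)*(-1) = -2 - 1/3 = -7/3)
(6*N + n(-4, -8))*96 = (6*(I*sqrt(5)) - 7/3)*96 = (6*I*sqrt(5) - 7/3)*96 = (-7/3 + 6*I*sqrt(5))*96 = -224 + 576*I*sqrt(5)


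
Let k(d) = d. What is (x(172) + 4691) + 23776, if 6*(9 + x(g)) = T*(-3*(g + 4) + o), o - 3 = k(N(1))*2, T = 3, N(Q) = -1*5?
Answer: 56381/2 ≈ 28191.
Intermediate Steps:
N(Q) = -5
o = -7 (o = 3 - 5*2 = 3 - 10 = -7)
x(g) = -37/2 - 3*g/2 (x(g) = -9 + (3*(-3*(g + 4) - 7))/6 = -9 + (3*(-3*(4 + g) - 7))/6 = -9 + (3*((-12 - 3*g) - 7))/6 = -9 + (3*(-19 - 3*g))/6 = -9 + (-57 - 9*g)/6 = -9 + (-19/2 - 3*g/2) = -37/2 - 3*g/2)
(x(172) + 4691) + 23776 = ((-37/2 - 3/2*172) + 4691) + 23776 = ((-37/2 - 258) + 4691) + 23776 = (-553/2 + 4691) + 23776 = 8829/2 + 23776 = 56381/2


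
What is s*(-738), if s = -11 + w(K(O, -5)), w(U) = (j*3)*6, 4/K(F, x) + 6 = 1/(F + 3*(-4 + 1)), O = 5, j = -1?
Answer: 21402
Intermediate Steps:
K(F, x) = 4/(-6 + 1/(-9 + F)) (K(F, x) = 4/(-6 + 1/(F + 3*(-4 + 1))) = 4/(-6 + 1/(F + 3*(-3))) = 4/(-6 + 1/(F - 9)) = 4/(-6 + 1/(-9 + F)))
w(U) = -18 (w(U) = -1*3*6 = -3*6 = -18)
s = -29 (s = -11 - 18 = -29)
s*(-738) = -29*(-738) = 21402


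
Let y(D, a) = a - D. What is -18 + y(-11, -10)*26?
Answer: 8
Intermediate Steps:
-18 + y(-11, -10)*26 = -18 + (-10 - 1*(-11))*26 = -18 + (-10 + 11)*26 = -18 + 1*26 = -18 + 26 = 8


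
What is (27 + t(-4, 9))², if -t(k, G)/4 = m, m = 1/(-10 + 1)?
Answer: 61009/81 ≈ 753.20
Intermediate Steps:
m = -⅑ (m = 1/(-9) = -⅑ ≈ -0.11111)
t(k, G) = 4/9 (t(k, G) = -4*(-⅑) = 4/9)
(27 + t(-4, 9))² = (27 + 4/9)² = (247/9)² = 61009/81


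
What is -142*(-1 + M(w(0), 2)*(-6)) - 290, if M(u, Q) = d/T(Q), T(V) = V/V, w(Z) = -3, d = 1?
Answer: 704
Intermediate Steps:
T(V) = 1
M(u, Q) = 1 (M(u, Q) = 1/1 = 1*1 = 1)
-142*(-1 + M(w(0), 2)*(-6)) - 290 = -142*(-1 + 1*(-6)) - 290 = -142*(-1 - 6) - 290 = -142*(-7) - 290 = 994 - 290 = 704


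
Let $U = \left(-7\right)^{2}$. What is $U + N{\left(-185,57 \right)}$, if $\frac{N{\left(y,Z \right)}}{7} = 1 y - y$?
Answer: $49$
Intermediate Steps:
$N{\left(y,Z \right)} = 0$ ($N{\left(y,Z \right)} = 7 \left(1 y - y\right) = 7 \left(y - y\right) = 7 \cdot 0 = 0$)
$U = 49$
$U + N{\left(-185,57 \right)} = 49 + 0 = 49$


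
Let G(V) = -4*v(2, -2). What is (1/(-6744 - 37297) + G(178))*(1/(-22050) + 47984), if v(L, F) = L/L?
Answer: -37278176962367/194220810 ≈ -1.9194e+5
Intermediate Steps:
v(L, F) = 1
G(V) = -4 (G(V) = -4*1 = -4)
(1/(-6744 - 37297) + G(178))*(1/(-22050) + 47984) = (1/(-6744 - 37297) - 4)*(1/(-22050) + 47984) = (1/(-44041) - 4)*(-1/22050 + 47984) = (-1/44041 - 4)*(1058047199/22050) = -176165/44041*1058047199/22050 = -37278176962367/194220810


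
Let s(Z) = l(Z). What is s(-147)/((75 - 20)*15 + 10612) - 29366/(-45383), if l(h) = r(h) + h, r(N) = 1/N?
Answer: 48390537844/76299669537 ≈ 0.63422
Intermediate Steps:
l(h) = h + 1/h (l(h) = 1/h + h = h + 1/h)
s(Z) = Z + 1/Z
s(-147)/((75 - 20)*15 + 10612) - 29366/(-45383) = (-147 + 1/(-147))/((75 - 20)*15 + 10612) - 29366/(-45383) = (-147 - 1/147)/(55*15 + 10612) - 29366*(-1/45383) = -21610/(147*(825 + 10612)) + 29366/45383 = -21610/147/11437 + 29366/45383 = -21610/147*1/11437 + 29366/45383 = -21610/1681239 + 29366/45383 = 48390537844/76299669537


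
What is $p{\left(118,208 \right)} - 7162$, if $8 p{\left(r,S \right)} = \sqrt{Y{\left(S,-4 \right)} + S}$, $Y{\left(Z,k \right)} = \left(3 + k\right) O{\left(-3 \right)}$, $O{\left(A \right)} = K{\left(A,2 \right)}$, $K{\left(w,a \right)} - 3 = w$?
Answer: $-7162 + \frac{\sqrt{13}}{2} \approx -7160.2$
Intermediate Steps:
$K{\left(w,a \right)} = 3 + w$
$O{\left(A \right)} = 3 + A$
$Y{\left(Z,k \right)} = 0$ ($Y{\left(Z,k \right)} = \left(3 + k\right) \left(3 - 3\right) = \left(3 + k\right) 0 = 0$)
$p{\left(r,S \right)} = \frac{\sqrt{S}}{8}$ ($p{\left(r,S \right)} = \frac{\sqrt{0 + S}}{8} = \frac{\sqrt{S}}{8}$)
$p{\left(118,208 \right)} - 7162 = \frac{\sqrt{208}}{8} - 7162 = \frac{4 \sqrt{13}}{8} - 7162 = \frac{\sqrt{13}}{2} - 7162 = -7162 + \frac{\sqrt{13}}{2}$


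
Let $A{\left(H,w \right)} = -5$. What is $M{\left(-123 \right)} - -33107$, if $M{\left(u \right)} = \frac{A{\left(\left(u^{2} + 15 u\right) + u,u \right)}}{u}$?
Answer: $\frac{4072166}{123} \approx 33107.0$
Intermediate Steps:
$M{\left(u \right)} = - \frac{5}{u}$
$M{\left(-123 \right)} - -33107 = - \frac{5}{-123} - -33107 = \left(-5\right) \left(- \frac{1}{123}\right) + 33107 = \frac{5}{123} + 33107 = \frac{4072166}{123}$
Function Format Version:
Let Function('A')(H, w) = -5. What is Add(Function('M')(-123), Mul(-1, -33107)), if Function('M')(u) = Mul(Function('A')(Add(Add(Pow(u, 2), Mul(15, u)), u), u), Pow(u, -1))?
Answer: Rational(4072166, 123) ≈ 33107.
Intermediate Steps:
Function('M')(u) = Mul(-5, Pow(u, -1))
Add(Function('M')(-123), Mul(-1, -33107)) = Add(Mul(-5, Pow(-123, -1)), Mul(-1, -33107)) = Add(Mul(-5, Rational(-1, 123)), 33107) = Add(Rational(5, 123), 33107) = Rational(4072166, 123)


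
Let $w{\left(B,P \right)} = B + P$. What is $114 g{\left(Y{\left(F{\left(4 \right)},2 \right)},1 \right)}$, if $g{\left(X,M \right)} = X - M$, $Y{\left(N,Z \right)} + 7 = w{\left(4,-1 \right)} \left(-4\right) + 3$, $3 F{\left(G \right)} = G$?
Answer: $-1938$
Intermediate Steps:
$F{\left(G \right)} = \frac{G}{3}$
$Y{\left(N,Z \right)} = -16$ ($Y{\left(N,Z \right)} = -7 + \left(\left(4 - 1\right) \left(-4\right) + 3\right) = -7 + \left(3 \left(-4\right) + 3\right) = -7 + \left(-12 + 3\right) = -7 - 9 = -16$)
$114 g{\left(Y{\left(F{\left(4 \right)},2 \right)},1 \right)} = 114 \left(-16 - 1\right) = 114 \left(-17\right) = -1938$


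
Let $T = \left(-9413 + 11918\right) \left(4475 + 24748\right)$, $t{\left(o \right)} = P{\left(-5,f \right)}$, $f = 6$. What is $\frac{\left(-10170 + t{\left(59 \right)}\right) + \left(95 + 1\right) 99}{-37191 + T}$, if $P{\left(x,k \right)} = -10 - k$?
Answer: $- \frac{341}{36583212} \approx -9.3212 \cdot 10^{-6}$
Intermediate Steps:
$t{\left(o \right)} = -16$ ($t{\left(o \right)} = -10 - 6 = -16$)
$T = 73203615$ ($T = 2505 \cdot 29223 = 73203615$)
$\frac{\left(-10170 + t{\left(59 \right)}\right) + \left(95 + 1\right) 99}{-37191 + T} = \frac{\left(-10170 - 16\right) + \left(95 + 1\right) 99}{-37191 + 73203615} = \frac{-10186 + 96 \cdot 99}{73166424} = \left(-10186 + 9504\right) \frac{1}{73166424} = \left(-682\right) \frac{1}{73166424} = - \frac{341}{36583212}$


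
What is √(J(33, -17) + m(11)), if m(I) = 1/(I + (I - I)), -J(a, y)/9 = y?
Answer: 2*√4631/11 ≈ 12.373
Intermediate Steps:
J(a, y) = -9*y
m(I) = 1/I (m(I) = 1/(I + 0) = 1/I)
√(J(33, -17) + m(11)) = √(-9*(-17) + 1/11) = √(153 + 1/11) = √(1684/11) = 2*√4631/11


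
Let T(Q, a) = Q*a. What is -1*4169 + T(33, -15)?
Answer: -4664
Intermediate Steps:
-1*4169 + T(33, -15) = -1*4169 + 33*(-15) = -4169 - 495 = -4664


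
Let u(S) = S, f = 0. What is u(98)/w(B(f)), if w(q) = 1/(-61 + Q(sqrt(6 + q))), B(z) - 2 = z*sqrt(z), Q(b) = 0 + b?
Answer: -5978 + 196*sqrt(2) ≈ -5700.8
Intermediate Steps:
Q(b) = b
B(z) = 2 + z**(3/2) (B(z) = 2 + z*sqrt(z) = 2 + z**(3/2))
w(q) = 1/(-61 + sqrt(6 + q))
u(98)/w(B(f)) = 98/(1/(-61 + sqrt(6 + (2 + 0**(3/2))))) = 98/(1/(-61 + sqrt(6 + (2 + 0)))) = 98/(1/(-61 + sqrt(6 + 2))) = 98/(1/(-61 + sqrt(8))) = 98/(1/(-61 + 2*sqrt(2))) = 98*(-61 + 2*sqrt(2)) = -5978 + 196*sqrt(2)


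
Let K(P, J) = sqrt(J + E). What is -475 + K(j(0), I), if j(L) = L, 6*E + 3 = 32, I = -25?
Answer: -475 + 11*I*sqrt(6)/6 ≈ -475.0 + 4.4907*I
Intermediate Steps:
E = 29/6 (E = -1/2 + (1/6)*32 = -1/2 + 16/3 = 29/6 ≈ 4.8333)
K(P, J) = sqrt(29/6 + J) (K(P, J) = sqrt(J + 29/6) = sqrt(29/6 + J))
-475 + K(j(0), I) = -475 + sqrt(174 + 36*(-25))/6 = -475 + sqrt(174 - 900)/6 = -475 + sqrt(-726)/6 = -475 + (11*I*sqrt(6))/6 = -475 + 11*I*sqrt(6)/6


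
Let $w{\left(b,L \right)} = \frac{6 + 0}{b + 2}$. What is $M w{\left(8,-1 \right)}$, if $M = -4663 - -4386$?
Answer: $- \frac{831}{5} \approx -166.2$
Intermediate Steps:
$M = -277$ ($M = -4663 + 4386 = -277$)
$w{\left(b,L \right)} = \frac{6}{2 + b}$
$M w{\left(8,-1 \right)} = - 277 \frac{6}{2 + 8} = - 277 \cdot \frac{6}{10} = - 277 \cdot 6 \cdot \frac{1}{10} = \left(-277\right) \frac{3}{5} = - \frac{831}{5}$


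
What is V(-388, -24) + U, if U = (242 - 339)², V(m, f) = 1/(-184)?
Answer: 1731255/184 ≈ 9409.0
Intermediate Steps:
V(m, f) = -1/184
U = 9409 (U = (-97)² = 9409)
V(-388, -24) + U = -1/184 + 9409 = 1731255/184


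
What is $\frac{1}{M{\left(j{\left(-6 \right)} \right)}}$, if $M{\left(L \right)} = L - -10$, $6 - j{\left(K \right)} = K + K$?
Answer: $\frac{1}{28} \approx 0.035714$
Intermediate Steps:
$j{\left(K \right)} = 6 - 2 K$ ($j{\left(K \right)} = 6 - \left(K + K\right) = 6 - 2 K$)
$M{\left(L \right)} = 10 + L$ ($M{\left(L \right)} = L + 10 = 10 + L$)
$\frac{1}{M{\left(j{\left(-6 \right)} \right)}} = \frac{1}{10 + \left(6 - -12\right)} = \frac{1}{10 + \left(6 + 12\right)} = \frac{1}{10 + 18} = \frac{1}{28}$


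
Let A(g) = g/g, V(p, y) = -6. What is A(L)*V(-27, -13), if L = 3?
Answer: -6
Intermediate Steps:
A(g) = 1
A(L)*V(-27, -13) = 1*(-6) = -6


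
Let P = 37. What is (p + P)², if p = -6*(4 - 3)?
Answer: 961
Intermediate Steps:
p = -6 (p = -6*1 = -6)
(p + P)² = (-6 + 37)² = 31² = 961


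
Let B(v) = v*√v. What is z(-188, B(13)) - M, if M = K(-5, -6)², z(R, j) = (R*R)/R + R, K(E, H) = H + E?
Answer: -497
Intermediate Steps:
B(v) = v^(3/2)
K(E, H) = E + H
z(R, j) = 2*R (z(R, j) = R²/R + R = R + R = 2*R)
M = 121 (M = (-5 - 6)² = (-11)² = 121)
z(-188, B(13)) - M = 2*(-188) - 1*121 = -376 - 121 = -497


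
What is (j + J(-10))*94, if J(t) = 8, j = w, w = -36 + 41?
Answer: 1222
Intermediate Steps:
w = 5
j = 5
(j + J(-10))*94 = (5 + 8)*94 = 13*94 = 1222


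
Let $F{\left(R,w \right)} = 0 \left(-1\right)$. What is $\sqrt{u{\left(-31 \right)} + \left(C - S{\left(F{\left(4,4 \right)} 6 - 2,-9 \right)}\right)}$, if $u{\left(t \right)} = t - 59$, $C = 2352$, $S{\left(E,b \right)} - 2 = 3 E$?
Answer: $\sqrt{2266} \approx 47.603$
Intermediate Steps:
$F{\left(R,w \right)} = 0$
$S{\left(E,b \right)} = 2 + 3 E$
$u{\left(t \right)} = -59 + t$
$\sqrt{u{\left(-31 \right)} + \left(C - S{\left(F{\left(4,4 \right)} 6 - 2,-9 \right)}\right)} = \sqrt{\left(-59 - 31\right) + \left(2352 - \left(2 + 3 \left(0 \cdot 6 - 2\right)\right)\right)} = \sqrt{-90 + \left(2352 - \left(2 + 3 \left(0 - 2\right)\right)\right)} = \sqrt{-90 + \left(2352 - \left(2 + 3 \left(-2\right)\right)\right)} = \sqrt{-90 + \left(2352 - \left(2 - 6\right)\right)} = \sqrt{-90 + \left(2352 - -4\right)} = \sqrt{-90 + \left(2352 + 4\right)} = \sqrt{-90 + 2356} = \sqrt{2266}$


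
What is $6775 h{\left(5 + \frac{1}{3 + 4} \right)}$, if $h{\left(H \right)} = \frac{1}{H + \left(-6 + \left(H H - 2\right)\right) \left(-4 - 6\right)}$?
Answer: $- \frac{331975}{8788} \approx -37.776$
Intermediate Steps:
$h{\left(H \right)} = \frac{1}{80 + H - 10 H^{2}}$ ($h{\left(H \right)} = \frac{1}{H + \left(-6 + \left(H^{2} - 2\right)\right) \left(-10\right)} = \frac{1}{H + \left(-6 + \left(-2 + H^{2}\right)\right) \left(-10\right)} = \frac{1}{H + \left(-8 + H^{2}\right) \left(-10\right)} = \frac{1}{H - \left(-80 + 10 H^{2}\right)} = \frac{1}{80 + H - 10 H^{2}}$)
$6775 h{\left(5 + \frac{1}{3 + 4} \right)} = \frac{6775}{80 + \left(5 + \frac{1}{3 + 4}\right) - 10 \left(5 + \frac{1}{3 + 4}\right)^{2}} = \frac{6775}{80 + \left(5 + \frac{1}{7}\right) - 10 \left(5 + \frac{1}{7}\right)^{2}} = \frac{6775}{80 + \frac{36}{7} - 10 \left(\frac{36}{7}\right)^{2}} = \frac{6775}{80 + \frac{36}{7} - \frac{12960}{49}} = \frac{6775}{- \frac{8788}{49}} = 6775 \left(- \frac{49}{8788}\right) = - \frac{331975}{8788}$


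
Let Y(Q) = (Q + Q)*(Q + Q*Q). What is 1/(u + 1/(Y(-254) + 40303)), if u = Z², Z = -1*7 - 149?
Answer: 32604793/793470242447 ≈ 4.1091e-5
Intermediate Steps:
Y(Q) = 2*Q*(Q + Q²) (Y(Q) = (2*Q)*(Q + Q²) = 2*Q*(Q + Q²))
Z = -156 (Z = -7 - 149 = -156)
u = 24336 (u = (-156)² = 24336)
1/(u + 1/(Y(-254) + 40303)) = 1/(24336 + 1/(2*(-254)²*(1 - 254) + 40303)) = 1/(24336 + 1/(2*64516*(-253) + 40303)) = 1/(24336 + 1/(-32645096 + 40303)) = 1/(24336 + 1/(-32604793)) = 1/(24336 - 1/32604793) = 1/(793470242447/32604793) = 32604793/793470242447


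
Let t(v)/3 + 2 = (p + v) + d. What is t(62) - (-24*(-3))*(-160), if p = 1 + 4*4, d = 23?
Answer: 11820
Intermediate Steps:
p = 17 (p = 1 + 16 = 17)
t(v) = 114 + 3*v (t(v) = -6 + 3*((17 + v) + 23) = -6 + 3*(40 + v) = -6 + (120 + 3*v) = 114 + 3*v)
t(62) - (-24*(-3))*(-160) = (114 + 3*62) - (-24*(-3))*(-160) = (114 + 186) - 72*(-160) = 300 - 1*(-11520) = 300 + 11520 = 11820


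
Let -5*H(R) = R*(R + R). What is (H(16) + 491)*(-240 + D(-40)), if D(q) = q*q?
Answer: 528496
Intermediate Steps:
H(R) = -2*R²/5 (H(R) = -R*(R + R)/5 = -R*2*R/5 = -2*R²/5)
D(q) = q²
(H(16) + 491)*(-240 + D(-40)) = (-⅖*16² + 491)*(-240 + (-40)²) = (-⅖*256 + 491)*(-240 + 1600) = (-512/5 + 491)*1360 = (1943/5)*1360 = 528496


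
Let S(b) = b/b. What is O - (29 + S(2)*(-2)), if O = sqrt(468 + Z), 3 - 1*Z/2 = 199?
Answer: -27 + 2*sqrt(19) ≈ -18.282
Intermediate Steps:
Z = -392 (Z = 6 - 2*199 = 6 - 398 = -392)
S(b) = 1
O = 2*sqrt(19) (O = sqrt(468 - 392) = sqrt(76) = 2*sqrt(19) ≈ 8.7178)
O - (29 + S(2)*(-2)) = 2*sqrt(19) - (29 + 1*(-2)) = 2*sqrt(19) - (29 - 2) = 2*sqrt(19) - 1*27 = 2*sqrt(19) - 27 = -27 + 2*sqrt(19)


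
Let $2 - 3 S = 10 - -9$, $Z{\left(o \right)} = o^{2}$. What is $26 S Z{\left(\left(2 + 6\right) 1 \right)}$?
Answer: $- \frac{28288}{3} \approx -9429.3$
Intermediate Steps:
$S = - \frac{17}{3}$ ($S = \frac{2}{3} - \frac{10 - -9}{3} = \frac{2}{3} - \frac{10 + 9}{3} = \frac{2}{3} - \frac{19}{3} = - \frac{17}{3} \approx -5.6667$)
$26 S Z{\left(\left(2 + 6\right) 1 \right)} = 26 \left(- \frac{17}{3}\right) \left(\left(2 + 6\right) 1\right)^{2} = - \frac{442 \left(8 \cdot 1\right)^{2}}{3} = - \frac{442 \cdot 8^{2}}{3} = \left(- \frac{442}{3}\right) 64 = - \frac{28288}{3}$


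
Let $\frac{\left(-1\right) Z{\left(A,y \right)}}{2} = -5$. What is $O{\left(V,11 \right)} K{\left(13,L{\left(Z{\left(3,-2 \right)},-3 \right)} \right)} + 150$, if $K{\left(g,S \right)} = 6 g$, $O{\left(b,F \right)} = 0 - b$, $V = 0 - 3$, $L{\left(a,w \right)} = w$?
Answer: $384$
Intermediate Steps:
$Z{\left(A,y \right)} = 10$ ($Z{\left(A,y \right)} = \left(-2\right) \left(-5\right) = 10$)
$V = -3$
$O{\left(b,F \right)} = - b$
$O{\left(V,11 \right)} K{\left(13,L{\left(Z{\left(3,-2 \right)},-3 \right)} \right)} + 150 = \left(-1\right) \left(-3\right) 6 \cdot 13 + 150 = 3 \cdot 78 + 150 = 234 + 150 = 384$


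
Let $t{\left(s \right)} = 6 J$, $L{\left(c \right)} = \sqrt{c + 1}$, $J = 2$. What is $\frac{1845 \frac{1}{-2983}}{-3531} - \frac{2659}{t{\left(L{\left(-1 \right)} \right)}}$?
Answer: $- \frac{9335717689}{42131892} \approx -221.58$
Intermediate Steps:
$L{\left(c \right)} = \sqrt{1 + c}$
$t{\left(s \right)} = 12$ ($t{\left(s \right)} = 6 \cdot 2 = 12$)
$\frac{1845 \frac{1}{-2983}}{-3531} - \frac{2659}{t{\left(L{\left(-1 \right)} \right)}} = \frac{1845 \frac{1}{-2983}}{-3531} - \frac{2659}{12} = 1845 \left(- \frac{1}{2983}\right) \left(- \frac{1}{3531}\right) - \frac{2659}{12} = \left(- \frac{1845}{2983}\right) \left(- \frac{1}{3531}\right) - \frac{2659}{12} = \frac{615}{3510991} - \frac{2659}{12} = - \frac{9335717689}{42131892}$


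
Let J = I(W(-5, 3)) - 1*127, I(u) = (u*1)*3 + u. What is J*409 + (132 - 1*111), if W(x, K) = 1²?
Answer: -50286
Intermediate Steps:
W(x, K) = 1
I(u) = 4*u (I(u) = u*3 + u = 3*u + u = 4*u)
J = -123 (J = 4*1 - 1*127 = 4 - 127 = -123)
J*409 + (132 - 1*111) = -123*409 + (132 - 1*111) = -50307 + (132 - 111) = -50307 + 21 = -50286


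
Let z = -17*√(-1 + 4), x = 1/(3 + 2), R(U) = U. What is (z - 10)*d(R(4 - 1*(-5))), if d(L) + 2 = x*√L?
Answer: 14 + 119*√3/5 ≈ 55.223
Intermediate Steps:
x = ⅕ (x = 1/5 = ⅕ ≈ 0.20000)
d(L) = -2 + √L/5
z = -17*√3 ≈ -29.445
(z - 10)*d(R(4 - 1*(-5))) = (-17*√3 - 10)*(-2 + √(4 - 1*(-5))/5) = (-10 - 17*√3)*(-2 + √(4 + 5)/5) = (-10 - 17*√3)*(-2 + √9/5) = (-10 - 17*√3)*(-2 + (⅕)*3) = (-10 - 17*√3)*(-2 + ⅗) = (-10 - 17*√3)*(-7/5) = 14 + 119*√3/5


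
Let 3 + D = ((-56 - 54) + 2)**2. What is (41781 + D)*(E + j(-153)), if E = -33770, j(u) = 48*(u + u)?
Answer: -2589692436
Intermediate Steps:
j(u) = 96*u (j(u) = 48*(2*u) = 96*u)
D = 11661 (D = -3 + ((-56 - 54) + 2)**2 = -3 + (-110 + 2)**2 = -3 + (-108)**2 = -3 + 11664 = 11661)
(41781 + D)*(E + j(-153)) = (41781 + 11661)*(-33770 + 96*(-153)) = 53442*(-33770 - 14688) = 53442*(-48458) = -2589692436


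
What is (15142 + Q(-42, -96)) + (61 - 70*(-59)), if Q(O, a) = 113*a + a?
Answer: 8389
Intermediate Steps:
Q(O, a) = 114*a
(15142 + Q(-42, -96)) + (61 - 70*(-59)) = (15142 + 114*(-96)) + (61 - 70*(-59)) = (15142 - 10944) + (61 + 4130) = 4198 + 4191 = 8389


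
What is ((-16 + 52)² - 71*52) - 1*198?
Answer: -2594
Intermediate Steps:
((-16 + 52)² - 71*52) - 1*198 = (36² - 3692) - 198 = (1296 - 3692) - 198 = -2396 - 198 = -2594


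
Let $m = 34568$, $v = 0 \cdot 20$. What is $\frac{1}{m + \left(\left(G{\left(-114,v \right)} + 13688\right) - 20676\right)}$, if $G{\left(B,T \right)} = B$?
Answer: $\frac{1}{27466} \approx 3.6409 \cdot 10^{-5}$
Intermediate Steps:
$v = 0$
$\frac{1}{m + \left(\left(G{\left(-114,v \right)} + 13688\right) - 20676\right)} = \frac{1}{34568 + \left(\left(-114 + 13688\right) - 20676\right)} = \frac{1}{34568 + \left(13574 - 20676\right)} = \frac{1}{34568 - 7102} = \frac{1}{27466}$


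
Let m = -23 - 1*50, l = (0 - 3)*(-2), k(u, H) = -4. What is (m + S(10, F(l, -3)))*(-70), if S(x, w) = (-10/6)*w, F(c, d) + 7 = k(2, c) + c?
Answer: 13580/3 ≈ 4526.7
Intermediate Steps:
l = 6 (l = -3*(-2) = 6)
F(c, d) = -11 + c (F(c, d) = -7 + (-4 + c) = -11 + c)
S(x, w) = -5*w/3 (S(x, w) = (-10/6)*w = (-5*⅓)*w = -5*w/3)
m = -73 (m = -23 - 50 = -73)
(m + S(10, F(l, -3)))*(-70) = (-73 - 5*(-11 + 6)/3)*(-70) = (-73 - 5/3*(-5))*(-70) = (-73 + 25/3)*(-70) = -194/3*(-70) = 13580/3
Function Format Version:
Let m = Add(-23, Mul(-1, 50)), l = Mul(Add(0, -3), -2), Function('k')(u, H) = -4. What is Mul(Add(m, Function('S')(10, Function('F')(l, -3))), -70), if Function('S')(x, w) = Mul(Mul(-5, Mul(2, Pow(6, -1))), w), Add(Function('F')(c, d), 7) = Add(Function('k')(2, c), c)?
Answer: Rational(13580, 3) ≈ 4526.7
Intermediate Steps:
l = 6 (l = Mul(-3, -2) = 6)
Function('F')(c, d) = Add(-11, c) (Function('F')(c, d) = Add(-7, Add(-4, c)) = Add(-11, c))
Function('S')(x, w) = Mul(Rational(-5, 3), w) (Function('S')(x, w) = Mul(Mul(-5, Mul(2, Rational(1, 6))), w) = Mul(Mul(-5, Rational(1, 3)), w) = Mul(Rational(-5, 3), w))
m = -73 (m = Add(-23, -50) = -73)
Mul(Add(m, Function('S')(10, Function('F')(l, -3))), -70) = Mul(Add(-73, Mul(Rational(-5, 3), Add(-11, 6))), -70) = Mul(Add(-73, Mul(Rational(-5, 3), -5)), -70) = Mul(Add(-73, Rational(25, 3)), -70) = Mul(Rational(-194, 3), -70) = Rational(13580, 3)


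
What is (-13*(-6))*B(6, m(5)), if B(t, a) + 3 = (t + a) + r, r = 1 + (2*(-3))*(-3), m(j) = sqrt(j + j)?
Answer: 1716 + 78*sqrt(10) ≈ 1962.7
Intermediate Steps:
m(j) = sqrt(2)*sqrt(j) (m(j) = sqrt(2*j) = sqrt(2)*sqrt(j))
r = 19 (r = 1 - 6*(-3) = 1 + 18 = 19)
B(t, a) = 16 + a + t (B(t, a) = -3 + ((t + a) + 19) = -3 + ((a + t) + 19) = -3 + (19 + a + t) = 16 + a + t)
(-13*(-6))*B(6, m(5)) = (-13*(-6))*(16 + sqrt(2)*sqrt(5) + 6) = 78*(16 + sqrt(10) + 6) = 78*(22 + sqrt(10)) = 1716 + 78*sqrt(10)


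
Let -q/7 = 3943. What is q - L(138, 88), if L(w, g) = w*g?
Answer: -39745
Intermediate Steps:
L(w, g) = g*w
q = -27601 (q = -7*3943 = -27601)
q - L(138, 88) = -27601 - 88*138 = -27601 - 1*12144 = -27601 - 12144 = -39745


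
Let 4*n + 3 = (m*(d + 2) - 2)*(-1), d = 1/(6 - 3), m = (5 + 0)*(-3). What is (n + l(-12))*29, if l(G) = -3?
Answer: 319/2 ≈ 159.50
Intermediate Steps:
m = -15 (m = 5*(-3) = -15)
d = ⅓ (d = 1/3 = ⅓ ≈ 0.33333)
n = 17/2 (n = -¾ + ((-15*(⅓ + 2) - 2)*(-1))/4 = -¾ + ((-15*7/3 - 2)*(-1))/4 = -¾ + ((-35 - 2)*(-1))/4 = -¾ + (-37*(-1))/4 = -¾ + (¼)*37 = -¾ + 37/4 = 17/2 ≈ 8.5000)
(n + l(-12))*29 = (17/2 - 3)*29 = (11/2)*29 = 319/2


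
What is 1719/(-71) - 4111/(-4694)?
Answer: -7777105/333274 ≈ -23.335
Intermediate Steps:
1719/(-71) - 4111/(-4694) = 1719*(-1/71) - 4111*(-1/4694) = -1719/71 + 4111/4694 = -7777105/333274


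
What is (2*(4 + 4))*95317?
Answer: 1525072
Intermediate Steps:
(2*(4 + 4))*95317 = (2*8)*95317 = 16*95317 = 1525072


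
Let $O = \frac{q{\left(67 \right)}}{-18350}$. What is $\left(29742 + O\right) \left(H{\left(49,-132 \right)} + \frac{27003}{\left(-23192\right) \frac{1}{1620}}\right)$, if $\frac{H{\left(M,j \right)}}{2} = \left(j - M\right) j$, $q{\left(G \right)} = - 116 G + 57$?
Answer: $\frac{29047743984047811}{21278660} \approx 1.3651 \cdot 10^{9}$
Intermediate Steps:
$q{\left(G \right)} = 57 - 116 G$
$O = \frac{1543}{3670}$ ($O = \frac{57 - 7772}{-18350} = \left(57 - 7772\right) \left(- \frac{1}{18350}\right) = \left(-7715\right) \left(- \frac{1}{18350}\right) = \frac{1543}{3670} \approx 0.42044$)
$H{\left(M,j \right)} = 2 j \left(j - M\right)$ ($H{\left(M,j \right)} = 2 \left(j - M\right) j = 2 j \left(j - M\right)$)
$\left(29742 + O\right) \left(H{\left(49,-132 \right)} + \frac{27003}{\left(-23192\right) \frac{1}{1620}}\right) = \left(29742 + \frac{1543}{3670}\right) \left(2 \left(-132\right) \left(-132 - 49\right) + \frac{27003}{\left(-23192\right) \frac{1}{1620}}\right) = \frac{109154683 \left(2 \left(-132\right) \left(-132 - 49\right) + \frac{27003}{\left(-23192\right) \frac{1}{1620}}\right)}{3670} = \frac{109154683 \left(2 \left(-132\right) \left(-181\right) + \frac{27003}{- \frac{5798}{405}}\right)}{3670} = \frac{109154683 \left(47784 + 27003 \left(- \frac{405}{5798}\right)\right)}{3670} = \frac{109154683 \left(47784 - \frac{10936215}{5798}\right)}{3670} = \frac{109154683}{3670} \cdot \frac{266115417}{5798} = \frac{29047743984047811}{21278660}$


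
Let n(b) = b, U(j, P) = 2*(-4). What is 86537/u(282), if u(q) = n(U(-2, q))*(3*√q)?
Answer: -86537*√282/6768 ≈ -214.72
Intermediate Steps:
U(j, P) = -8
u(q) = -24*√q
86537/u(282) = 86537/((-24*√282)) = 86537*(-√282/6768) = -86537*√282/6768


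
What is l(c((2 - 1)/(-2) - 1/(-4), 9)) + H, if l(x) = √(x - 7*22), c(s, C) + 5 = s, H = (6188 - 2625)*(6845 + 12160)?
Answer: 67714815 + 7*I*√13/2 ≈ 6.7715e+7 + 12.619*I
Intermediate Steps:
H = 67714815 (H = 3563*19005 = 67714815)
c(s, C) = -5 + s
l(x) = √(-154 + x) (l(x) = √(x - 154) = √(-154 + x))
l(c((2 - 1)/(-2) - 1/(-4), 9)) + H = √(-154 + (-5 + ((2 - 1)/(-2) - 1/(-4)))) + 67714815 = √(-154 + (-5 + (1*(-½) - 1*(-¼)))) + 67714815 = √(-154 + (-5 + (-½ + ¼))) + 67714815 = √(-154 + (-5 - ¼)) + 67714815 = √(-154 - 21/4) + 67714815 = √(-637/4) + 67714815 = 7*I*√13/2 + 67714815 = 67714815 + 7*I*√13/2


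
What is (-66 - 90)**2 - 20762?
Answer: 3574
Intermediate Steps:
(-66 - 90)**2 - 20762 = (-156)**2 - 20762 = 24336 - 20762 = 3574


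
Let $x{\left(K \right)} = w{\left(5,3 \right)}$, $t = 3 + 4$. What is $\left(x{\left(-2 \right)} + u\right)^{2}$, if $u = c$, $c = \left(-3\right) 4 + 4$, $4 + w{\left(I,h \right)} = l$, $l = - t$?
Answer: $361$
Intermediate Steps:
$t = 7$
$l = -7$ ($l = \left(-1\right) 7 = -7$)
$w{\left(I,h \right)} = -11$ ($w{\left(I,h \right)} = -4 - 7 = -11$)
$c = -8$ ($c = -12 + 4 = -8$)
$x{\left(K \right)} = -11$
$u = -8$
$\left(x{\left(-2 \right)} + u\right)^{2} = \left(-11 - 8\right)^{2} = \left(-19\right)^{2} = 361$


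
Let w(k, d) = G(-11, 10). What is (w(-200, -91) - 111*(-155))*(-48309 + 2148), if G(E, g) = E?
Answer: -793692234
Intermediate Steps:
w(k, d) = -11
(w(-200, -91) - 111*(-155))*(-48309 + 2148) = (-11 - 111*(-155))*(-48309 + 2148) = (-11 + 17205)*(-46161) = 17194*(-46161) = -793692234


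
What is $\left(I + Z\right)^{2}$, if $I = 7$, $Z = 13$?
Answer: $400$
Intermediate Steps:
$\left(I + Z\right)^{2} = \left(7 + 13\right)^{2} = 20^{2} = 400$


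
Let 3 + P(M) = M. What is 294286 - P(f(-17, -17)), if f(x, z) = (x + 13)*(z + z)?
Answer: 294153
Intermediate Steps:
f(x, z) = 2*z*(13 + x) (f(x, z) = (13 + x)*(2*z) = 2*z*(13 + x))
P(M) = -3 + M
294286 - P(f(-17, -17)) = 294286 - (-3 + 2*(-17)*(13 - 17)) = 294286 - (-3 + 2*(-17)*(-4)) = 294286 - (-3 + 136) = 294286 - 1*133 = 294286 - 133 = 294153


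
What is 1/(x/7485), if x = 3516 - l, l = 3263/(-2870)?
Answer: 21481950/10094183 ≈ 2.1282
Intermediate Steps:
l = -3263/2870 (l = 3263*(-1/2870) = -3263/2870 ≈ -1.1369)
x = 10094183/2870 (x = 3516 - 1*(-3263/2870) = 3516 + 3263/2870 = 10094183/2870 ≈ 3517.1)
1/(x/7485) = 1/((10094183/2870)/7485) = 1/((10094183/2870)*(1/7485)) = 1/(10094183/21481950) = 21481950/10094183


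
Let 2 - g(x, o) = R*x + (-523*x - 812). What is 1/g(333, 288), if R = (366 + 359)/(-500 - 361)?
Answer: 287/50297726 ≈ 5.7060e-6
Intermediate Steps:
R = -725/861 (R = 725/(-861) = 725*(-1/861) = -725/861 ≈ -0.84204)
g(x, o) = 814 + 451028*x/861 (g(x, o) = 2 - (-725*x/861 + (-523*x - 812)) = 2 - (-725*x/861 + (-812 - 523*x)) = 2 - (-812 - 451028*x/861) = 2 + (812 + 451028*x/861) = 814 + 451028*x/861)
1/g(333, 288) = 1/(814 + (451028/861)*333) = 1/(814 + 50064108/287) = 1/(50297726/287) = 287/50297726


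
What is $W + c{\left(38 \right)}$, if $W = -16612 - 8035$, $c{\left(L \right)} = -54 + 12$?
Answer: $-24689$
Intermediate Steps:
$c{\left(L \right)} = -42$
$W = -24647$ ($W = -16612 - 8035 = -24647$)
$W + c{\left(38 \right)} = -24647 - 42 = -24689$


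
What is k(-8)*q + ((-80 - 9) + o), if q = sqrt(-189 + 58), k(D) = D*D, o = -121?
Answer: -210 + 64*I*sqrt(131) ≈ -210.0 + 732.51*I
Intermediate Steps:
k(D) = D**2
q = I*sqrt(131) (q = sqrt(-131) = I*sqrt(131) ≈ 11.446*I)
k(-8)*q + ((-80 - 9) + o) = (-8)**2*(I*sqrt(131)) + ((-80 - 9) - 121) = 64*(I*sqrt(131)) + (-89 - 121) = 64*I*sqrt(131) - 210 = -210 + 64*I*sqrt(131)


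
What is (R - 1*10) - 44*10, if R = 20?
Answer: -430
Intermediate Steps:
(R - 1*10) - 44*10 = (20 - 1*10) - 44*10 = (20 - 10) - 440 = 10 - 440 = -430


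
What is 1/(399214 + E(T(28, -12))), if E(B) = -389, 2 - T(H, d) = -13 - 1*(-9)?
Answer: 1/398825 ≈ 2.5074e-6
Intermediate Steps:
T(H, d) = 6 (T(H, d) = 2 - (-13 - 1*(-9)) = 2 - (-13 + 9) = 2 - 1*(-4) = 2 + 4 = 6)
1/(399214 + E(T(28, -12))) = 1/(399214 - 389) = 1/398825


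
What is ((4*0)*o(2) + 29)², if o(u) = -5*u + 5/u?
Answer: 841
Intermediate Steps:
((4*0)*o(2) + 29)² = ((4*0)*(-5*2 + 5/2) + 29)² = (0*(-10 + 5*(½)) + 29)² = (0*(-10 + 5/2) + 29)² = (0*(-15/2) + 29)² = (0 + 29)² = 29² = 841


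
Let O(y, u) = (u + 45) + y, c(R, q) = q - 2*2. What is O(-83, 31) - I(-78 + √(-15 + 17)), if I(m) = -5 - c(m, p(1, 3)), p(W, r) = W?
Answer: -5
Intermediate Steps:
c(R, q) = -4 + q (c(R, q) = q - 4 = -4 + q)
O(y, u) = 45 + u + y (O(y, u) = (45 + u) + y = 45 + u + y)
I(m) = -2 (I(m) = -5 - (-4 + 1) = -5 - 1*(-3) = -5 + 3 = -2)
O(-83, 31) - I(-78 + √(-15 + 17)) = (45 + 31 - 83) - 1*(-2) = -7 + 2 = -5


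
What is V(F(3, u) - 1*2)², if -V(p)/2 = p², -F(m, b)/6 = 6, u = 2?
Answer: 8340544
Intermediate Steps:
F(m, b) = -36 (F(m, b) = -6*6 = -36)
V(p) = -2*p²
V(F(3, u) - 1*2)² = (-2*(-36 - 1*2)²)² = (-2*(-36 - 2)²)² = (-2*(-38)²)² = (-2*1444)² = (-2888)² = 8340544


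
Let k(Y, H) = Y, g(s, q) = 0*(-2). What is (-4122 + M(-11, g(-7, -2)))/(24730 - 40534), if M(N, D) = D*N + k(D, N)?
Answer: 229/878 ≈ 0.26082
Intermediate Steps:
g(s, q) = 0
M(N, D) = D + D*N (M(N, D) = D*N + D = D + D*N)
(-4122 + M(-11, g(-7, -2)))/(24730 - 40534) = (-4122 + 0*(1 - 11))/(24730 - 40534) = (-4122 + 0*(-10))/(-15804) = (-4122 + 0)*(-1/15804) = -4122*(-1/15804) = 229/878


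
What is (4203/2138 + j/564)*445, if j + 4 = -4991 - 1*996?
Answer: -774171395/200972 ≈ -3852.1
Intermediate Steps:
j = -5991 (j = -4 + (-4991 - 1*996) = -4 + (-4991 - 996) = -4 - 5987 = -5991)
(4203/2138 + j/564)*445 = (4203/2138 - 5991/564)*445 = (4203*(1/2138) - 5991*1/564)*445 = (4203/2138 - 1997/188)*445 = -1739711/200972*445 = -774171395/200972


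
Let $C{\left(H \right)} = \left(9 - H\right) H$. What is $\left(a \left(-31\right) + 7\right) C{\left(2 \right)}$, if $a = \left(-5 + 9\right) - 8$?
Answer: $1834$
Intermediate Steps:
$a = -4$ ($a = 4 - 8 = -4$)
$C{\left(H \right)} = H \left(9 - H\right)$
$\left(a \left(-31\right) + 7\right) C{\left(2 \right)} = \left(\left(-4\right) \left(-31\right) + 7\right) 2 \left(9 - 2\right) = \left(124 + 7\right) 2 \left(9 - 2\right) = 131 \cdot 2 \cdot 7 = 131 \cdot 14 = 1834$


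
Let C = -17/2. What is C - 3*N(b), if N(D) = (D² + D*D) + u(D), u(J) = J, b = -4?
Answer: -185/2 ≈ -92.500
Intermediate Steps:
C = -17/2 (C = -17*½ = -17/2 ≈ -8.5000)
N(D) = D + 2*D² (N(D) = (D² + D*D) + D = (D² + D²) + D = 2*D² + D = D + 2*D²)
C - 3*N(b) = -17/2 - (-12)*(1 + 2*(-4)) = -17/2 - (-12)*(1 - 8) = -17/2 - (-12)*(-7) = -17/2 - 3*28 = -17/2 - 84 = -185/2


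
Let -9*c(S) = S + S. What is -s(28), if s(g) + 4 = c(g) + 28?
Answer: -160/9 ≈ -17.778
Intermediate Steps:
c(S) = -2*S/9 (c(S) = -(S + S)/9 = -2*S/9)
s(g) = 24 - 2*g/9 (s(g) = -4 + (-2*g/9 + 28) = -4 + (28 - 2*g/9) = 24 - 2*g/9)
-s(28) = -(24 - 2/9*28) = -(24 - 56/9) = -1*160/9 = -160/9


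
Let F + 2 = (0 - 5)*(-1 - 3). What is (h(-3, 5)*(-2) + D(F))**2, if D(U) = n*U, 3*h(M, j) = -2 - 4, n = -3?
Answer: 2500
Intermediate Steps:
h(M, j) = -2 (h(M, j) = (-2 - 4)/3 = (1/3)*(-6) = -2)
F = 18 (F = -2 + (0 - 5)*(-1 - 3) = -2 - 5*(-4) = -2 + 20 = 18)
D(U) = -3*U
(h(-3, 5)*(-2) + D(F))**2 = (-2*(-2) - 3*18)**2 = (4 - 54)**2 = (-50)**2 = 2500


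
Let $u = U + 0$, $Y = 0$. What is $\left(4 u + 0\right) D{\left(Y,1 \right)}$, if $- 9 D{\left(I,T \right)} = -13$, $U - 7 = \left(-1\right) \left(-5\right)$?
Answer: $\frac{208}{3} \approx 69.333$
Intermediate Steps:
$U = 12$ ($U = 7 - -5 = 7 + 5 = 12$)
$D{\left(I,T \right)} = \frac{13}{9}$ ($D{\left(I,T \right)} = \left(- \frac{1}{9}\right) \left(-13\right) = \frac{13}{9}$)
$u = 12$ ($u = 12 + 0 = 12$)
$\left(4 u + 0\right) D{\left(Y,1 \right)} = \left(4 \cdot 12 + 0\right) \frac{13}{9} = \left(48 + 0\right) \frac{13}{9} = 48 \cdot \frac{13}{9} = \frac{208}{3}$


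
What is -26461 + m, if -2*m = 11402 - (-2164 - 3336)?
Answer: -34912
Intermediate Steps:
m = -8451 (m = -(11402 - (-2164 - 3336))/2 = -(11402 - 1*(-5500))/2 = -(11402 + 5500)/2 = -1/2*16902 = -8451)
-26461 + m = -26461 - 8451 = -34912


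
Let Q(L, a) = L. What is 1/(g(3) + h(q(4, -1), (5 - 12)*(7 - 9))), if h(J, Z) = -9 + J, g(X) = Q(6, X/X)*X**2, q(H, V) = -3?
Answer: 1/42 ≈ 0.023810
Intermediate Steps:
g(X) = 6*X**2
1/(g(3) + h(q(4, -1), (5 - 12)*(7 - 9))) = 1/(6*3**2 + (-9 - 3)) = 1/(6*9 - 12) = 1/(54 - 12) = 1/42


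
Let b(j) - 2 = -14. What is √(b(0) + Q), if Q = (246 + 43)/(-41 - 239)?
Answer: I*√255430/140 ≈ 3.61*I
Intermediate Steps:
Q = -289/280 (Q = 289/(-280) = 289*(-1/280) = -289/280 ≈ -1.0321)
b(j) = -12 (b(j) = 2 - 14 = -12)
√(b(0) + Q) = √(-12 - 289/280) = √(-3649/280) = I*√255430/140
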